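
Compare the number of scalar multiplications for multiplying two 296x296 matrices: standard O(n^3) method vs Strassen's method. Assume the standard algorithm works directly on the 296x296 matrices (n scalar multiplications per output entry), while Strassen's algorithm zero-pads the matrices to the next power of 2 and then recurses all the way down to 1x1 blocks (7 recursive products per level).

Matrix multiplication for 296x296 matrices:

Strassen's algorithm requires power-of-2 dimensions. Pad 296x296 to 512x512 (next power of 2).

Standard algorithm: 296^3 = 25934336 multiplications
Strassen's algorithm: 7^(log2(512)) = 7^9 = 40353607 multiplications
Difference: 25934336 - 40353607 = -14419271 (Strassen uses MORE here due to padding overhead — for small or just-over-power-of-2 n, padding can outweigh the per-level savings)

Standard: 25934336 multiplications (296^3). Strassen: 40353607 multiplications (7^9, after padding to 512x512). Strassen reduces 8 recursive multiplications to 7 at each level.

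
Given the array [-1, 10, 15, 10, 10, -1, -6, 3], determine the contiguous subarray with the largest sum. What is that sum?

Using Kadane's algorithm on [-1, 10, 15, 10, 10, -1, -6, 3]:

Scanning through the array:
Position 1 (value 10): max_ending_here = 10, max_so_far = 10
Position 2 (value 15): max_ending_here = 25, max_so_far = 25
Position 3 (value 10): max_ending_here = 35, max_so_far = 35
Position 4 (value 10): max_ending_here = 45, max_so_far = 45
Position 5 (value -1): max_ending_here = 44, max_so_far = 45
Position 6 (value -6): max_ending_here = 38, max_so_far = 45
Position 7 (value 3): max_ending_here = 41, max_so_far = 45

Maximum subarray: [10, 15, 10, 10]
Maximum sum: 45

The maximum subarray is [10, 15, 10, 10] with sum 45. This subarray runs from index 1 to index 4.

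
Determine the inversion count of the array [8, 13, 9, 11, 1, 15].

Finding inversions in [8, 13, 9, 11, 1, 15]:

(0, 4): arr[0]=8 > arr[4]=1
(1, 2): arr[1]=13 > arr[2]=9
(1, 3): arr[1]=13 > arr[3]=11
(1, 4): arr[1]=13 > arr[4]=1
(2, 4): arr[2]=9 > arr[4]=1
(3, 4): arr[3]=11 > arr[4]=1

Total inversions: 6

The array has 6 inversion(s): (0,4), (1,2), (1,3), (1,4), (2,4), (3,4). Each pair (i,j) satisfies i < j and arr[i] > arr[j].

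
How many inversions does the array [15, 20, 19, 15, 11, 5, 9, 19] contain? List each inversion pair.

Finding inversions in [15, 20, 19, 15, 11, 5, 9, 19]:

(0, 4): arr[0]=15 > arr[4]=11
(0, 5): arr[0]=15 > arr[5]=5
(0, 6): arr[0]=15 > arr[6]=9
(1, 2): arr[1]=20 > arr[2]=19
(1, 3): arr[1]=20 > arr[3]=15
(1, 4): arr[1]=20 > arr[4]=11
(1, 5): arr[1]=20 > arr[5]=5
(1, 6): arr[1]=20 > arr[6]=9
(1, 7): arr[1]=20 > arr[7]=19
(2, 3): arr[2]=19 > arr[3]=15
(2, 4): arr[2]=19 > arr[4]=11
(2, 5): arr[2]=19 > arr[5]=5
(2, 6): arr[2]=19 > arr[6]=9
(3, 4): arr[3]=15 > arr[4]=11
(3, 5): arr[3]=15 > arr[5]=5
(3, 6): arr[3]=15 > arr[6]=9
(4, 5): arr[4]=11 > arr[5]=5
(4, 6): arr[4]=11 > arr[6]=9

Total inversions: 18

The array has 18 inversion(s): (0,4), (0,5), (0,6), (1,2), (1,3), (1,4), (1,5), (1,6), (1,7), (2,3), (2,4), (2,5), (2,6), (3,4), (3,5), (3,6), (4,5), (4,6). Each pair (i,j) satisfies i < j and arr[i] > arr[j].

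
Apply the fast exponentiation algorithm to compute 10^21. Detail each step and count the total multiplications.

Computing 10^21 by squaring (build up from 10^1; each line after the first costs one multiplication):

10^1 = 10
10^2 = (10^1)^2 = 10^2 = 100
10^4 = (10^2)^2 = 100^2 = 10000
10^5 = 10 * 10^4 = 10 * 10000 = 100000
10^10 = (10^5)^2 = 100000^2 = 10000000000
10^20 = (10^10)^2 = 10000000000^2 = 100000000000000000000
10^21 = 10 * 10^20 = 10 * 100000000000000000000 = 1000000000000000000000

Result: 1000000000000000000000
Multiplications needed: 6 (6 lines after 10^1)

10^21 = 1000000000000000000000. Using exponentiation by squaring, this requires 6 multiplications. The key idea: if the exponent is even, square the half-power; if odd, multiply by the base once.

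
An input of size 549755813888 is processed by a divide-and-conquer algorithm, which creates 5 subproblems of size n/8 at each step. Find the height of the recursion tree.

For divide and conquer with division factor 8:

Problem sizes at each level:
Level 0: 549755813888
Level 1: 68719476736
Level 2: 8589934592
Level 3: 1073741824
Level 4: 134217728
Level 5: 16777216
Level 6: 2097152
Level 7: 262144
Level 8: 32768
Level 9: 4096
Level 10: 512
Level 11: 64
Level 12: 8
Level 13: 1

The root is level 0 and the size-1 base case is level 13 (the tree spans levels 0 through 13, i.e. 14 levels counting the root), so the depth is the number of divisions: log_8(549755813888) = 13

The recursion tree depth is log_8(549755813888) = 13. At each level, the problem size is divided by 8, so it takes 13 divisions to reduce to a base case of size 1. The algorithm makes 5 recursive calls at each level.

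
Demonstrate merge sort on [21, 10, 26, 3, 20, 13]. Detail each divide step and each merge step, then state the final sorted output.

Merge sort trace:

Split: [21, 10, 26, 3, 20, 13] -> [21, 10, 26] and [3, 20, 13]
  Split: [21, 10, 26] -> [21] and [10, 26]
    Split: [10, 26] -> [10] and [26]
    Merge: [10] + [26] -> [10, 26]
  Merge: [21] + [10, 26] -> [10, 21, 26]
  Split: [3, 20, 13] -> [3] and [20, 13]
    Split: [20, 13] -> [20] and [13]
    Merge: [20] + [13] -> [13, 20]
  Merge: [3] + [13, 20] -> [3, 13, 20]
Merge: [10, 21, 26] + [3, 13, 20] -> [3, 10, 13, 20, 21, 26]

Final sorted array: [3, 10, 13, 20, 21, 26]

The merge sort proceeds by recursively splitting the array and merging sorted halves.
After all merges, the sorted array is [3, 10, 13, 20, 21, 26].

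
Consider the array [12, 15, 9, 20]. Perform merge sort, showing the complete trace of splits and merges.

Merge sort trace:

Split: [12, 15, 9, 20] -> [12, 15] and [9, 20]
  Split: [12, 15] -> [12] and [15]
  Merge: [12] + [15] -> [12, 15]
  Split: [9, 20] -> [9] and [20]
  Merge: [9] + [20] -> [9, 20]
Merge: [12, 15] + [9, 20] -> [9, 12, 15, 20]

Final sorted array: [9, 12, 15, 20]

The merge sort proceeds by recursively splitting the array and merging sorted halves.
After all merges, the sorted array is [9, 12, 15, 20].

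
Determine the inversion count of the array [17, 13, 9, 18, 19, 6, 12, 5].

Finding inversions in [17, 13, 9, 18, 19, 6, 12, 5]:

(0, 1): arr[0]=17 > arr[1]=13
(0, 2): arr[0]=17 > arr[2]=9
(0, 5): arr[0]=17 > arr[5]=6
(0, 6): arr[0]=17 > arr[6]=12
(0, 7): arr[0]=17 > arr[7]=5
(1, 2): arr[1]=13 > arr[2]=9
(1, 5): arr[1]=13 > arr[5]=6
(1, 6): arr[1]=13 > arr[6]=12
(1, 7): arr[1]=13 > arr[7]=5
(2, 5): arr[2]=9 > arr[5]=6
(2, 7): arr[2]=9 > arr[7]=5
(3, 5): arr[3]=18 > arr[5]=6
(3, 6): arr[3]=18 > arr[6]=12
(3, 7): arr[3]=18 > arr[7]=5
(4, 5): arr[4]=19 > arr[5]=6
(4, 6): arr[4]=19 > arr[6]=12
(4, 7): arr[4]=19 > arr[7]=5
(5, 7): arr[5]=6 > arr[7]=5
(6, 7): arr[6]=12 > arr[7]=5

Total inversions: 19

The array has 19 inversion(s): (0,1), (0,2), (0,5), (0,6), (0,7), (1,2), (1,5), (1,6), (1,7), (2,5), (2,7), (3,5), (3,6), (3,7), (4,5), (4,6), (4,7), (5,7), (6,7). Each pair (i,j) satisfies i < j and arr[i] > arr[j].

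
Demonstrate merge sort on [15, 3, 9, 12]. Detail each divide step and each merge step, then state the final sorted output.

Merge sort trace:

Split: [15, 3, 9, 12] -> [15, 3] and [9, 12]
  Split: [15, 3] -> [15] and [3]
  Merge: [15] + [3] -> [3, 15]
  Split: [9, 12] -> [9] and [12]
  Merge: [9] + [12] -> [9, 12]
Merge: [3, 15] + [9, 12] -> [3, 9, 12, 15]

Final sorted array: [3, 9, 12, 15]

The merge sort proceeds by recursively splitting the array and merging sorted halves.
After all merges, the sorted array is [3, 9, 12, 15].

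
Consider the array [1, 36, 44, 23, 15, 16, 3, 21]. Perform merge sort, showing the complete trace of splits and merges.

Merge sort trace:

Split: [1, 36, 44, 23, 15, 16, 3, 21] -> [1, 36, 44, 23] and [15, 16, 3, 21]
  Split: [1, 36, 44, 23] -> [1, 36] and [44, 23]
    Split: [1, 36] -> [1] and [36]
    Merge: [1] + [36] -> [1, 36]
    Split: [44, 23] -> [44] and [23]
    Merge: [44] + [23] -> [23, 44]
  Merge: [1, 36] + [23, 44] -> [1, 23, 36, 44]
  Split: [15, 16, 3, 21] -> [15, 16] and [3, 21]
    Split: [15, 16] -> [15] and [16]
    Merge: [15] + [16] -> [15, 16]
    Split: [3, 21] -> [3] and [21]
    Merge: [3] + [21] -> [3, 21]
  Merge: [15, 16] + [3, 21] -> [3, 15, 16, 21]
Merge: [1, 23, 36, 44] + [3, 15, 16, 21] -> [1, 3, 15, 16, 21, 23, 36, 44]

Final sorted array: [1, 3, 15, 16, 21, 23, 36, 44]

The merge sort proceeds by recursively splitting the array and merging sorted halves.
After all merges, the sorted array is [1, 3, 15, 16, 21, 23, 36, 44].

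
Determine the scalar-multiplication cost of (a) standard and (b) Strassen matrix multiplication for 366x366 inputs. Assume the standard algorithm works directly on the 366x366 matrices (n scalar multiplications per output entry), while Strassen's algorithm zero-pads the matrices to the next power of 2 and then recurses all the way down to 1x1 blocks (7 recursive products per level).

Matrix multiplication for 366x366 matrices:

Strassen's algorithm requires power-of-2 dimensions. Pad 366x366 to 512x512 (next power of 2).

Standard algorithm: 366^3 = 49027896 multiplications
Strassen's algorithm: 7^(log2(512)) = 7^9 = 40353607 multiplications
Savings: 49027896 - 40353607 = 8674289 multiplications

Standard: 49027896 multiplications (366^3). Strassen: 40353607 multiplications (7^9, after padding to 512x512). Strassen reduces 8 recursive multiplications to 7 at each level.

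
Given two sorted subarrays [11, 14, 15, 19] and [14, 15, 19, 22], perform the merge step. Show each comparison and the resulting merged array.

Merging process:

Compare 11 vs 14: take 11 from left. Merged: [11]
Compare 14 vs 14: take 14 from left. Merged: [11, 14]
Compare 15 vs 14: take 14 from right. Merged: [11, 14, 14]
Compare 15 vs 15: take 15 from left. Merged: [11, 14, 14, 15]
Compare 19 vs 15: take 15 from right. Merged: [11, 14, 14, 15, 15]
Compare 19 vs 19: take 19 from left. Merged: [11, 14, 14, 15, 15, 19]
Append remaining from right: [19, 22]. Merged: [11, 14, 14, 15, 15, 19, 19, 22]

Final merged array: [11, 14, 14, 15, 15, 19, 19, 22]
Total comparisons: 6

The merged array is [11, 14, 14, 15, 15, 19, 19, 22], requiring 6 comparisons. The merge step runs in O(n) time where n is the total number of elements.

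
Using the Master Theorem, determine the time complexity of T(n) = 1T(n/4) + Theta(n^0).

Master Theorem for T(n) = 1T(n/4) + O(n^0):

a = 1, b = 4, c = 0
log_b(a) = log_4(1) = 0.0000

Case 2: c = 0 = log_4(1) = 0.0000
T(n) = O(n^0 log n) = O(log n)

For T(n) = 1T(n/4) + O(n^0): log_4(1) = 0.0000. This is Case 2 of the Master Theorem (c = log_b(a), equal work at all levels), giving O(log n).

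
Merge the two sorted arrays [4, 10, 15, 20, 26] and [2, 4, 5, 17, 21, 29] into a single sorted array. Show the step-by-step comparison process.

Merging process:

Compare 4 vs 2: take 2 from right. Merged: [2]
Compare 4 vs 4: take 4 from left. Merged: [2, 4]
Compare 10 vs 4: take 4 from right. Merged: [2, 4, 4]
Compare 10 vs 5: take 5 from right. Merged: [2, 4, 4, 5]
Compare 10 vs 17: take 10 from left. Merged: [2, 4, 4, 5, 10]
Compare 15 vs 17: take 15 from left. Merged: [2, 4, 4, 5, 10, 15]
Compare 20 vs 17: take 17 from right. Merged: [2, 4, 4, 5, 10, 15, 17]
Compare 20 vs 21: take 20 from left. Merged: [2, 4, 4, 5, 10, 15, 17, 20]
Compare 26 vs 21: take 21 from right. Merged: [2, 4, 4, 5, 10, 15, 17, 20, 21]
Compare 26 vs 29: take 26 from left. Merged: [2, 4, 4, 5, 10, 15, 17, 20, 21, 26]
Append remaining from right: [29]. Merged: [2, 4, 4, 5, 10, 15, 17, 20, 21, 26, 29]

Final merged array: [2, 4, 4, 5, 10, 15, 17, 20, 21, 26, 29]
Total comparisons: 10

The merged array is [2, 4, 4, 5, 10, 15, 17, 20, 21, 26, 29], requiring 10 comparisons. The merge step runs in O(n) time where n is the total number of elements.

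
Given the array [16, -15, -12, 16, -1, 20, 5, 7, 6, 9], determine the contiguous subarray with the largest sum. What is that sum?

Using Kadane's algorithm on [16, -15, -12, 16, -1, 20, 5, 7, 6, 9]:

Scanning through the array:
Position 1 (value -15): max_ending_here = 1, max_so_far = 16
Position 2 (value -12): max_ending_here = -11, max_so_far = 16
Position 3 (value 16): max_ending_here = 16, max_so_far = 16
Position 4 (value -1): max_ending_here = 15, max_so_far = 16
Position 5 (value 20): max_ending_here = 35, max_so_far = 35
Position 6 (value 5): max_ending_here = 40, max_so_far = 40
Position 7 (value 7): max_ending_here = 47, max_so_far = 47
Position 8 (value 6): max_ending_here = 53, max_so_far = 53
Position 9 (value 9): max_ending_here = 62, max_so_far = 62

Maximum subarray: [16, -1, 20, 5, 7, 6, 9]
Maximum sum: 62

The maximum subarray is [16, -1, 20, 5, 7, 6, 9] with sum 62. This subarray runs from index 3 to index 9.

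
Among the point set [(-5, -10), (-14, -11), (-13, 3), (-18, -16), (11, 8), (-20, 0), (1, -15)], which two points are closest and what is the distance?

Computing all pairwise distances among 7 points:

d((-5, -10), (-14, -11)) = 9.0554
d((-5, -10), (-13, 3)) = 15.2643
d((-5, -10), (-18, -16)) = 14.3178
d((-5, -10), (11, 8)) = 24.0832
d((-5, -10), (-20, 0)) = 18.0278
d((-5, -10), (1, -15)) = 7.8102
d((-14, -11), (-13, 3)) = 14.0357
d((-14, -11), (-18, -16)) = 6.4031 <-- minimum
d((-14, -11), (11, 8)) = 31.4006
d((-14, -11), (-20, 0)) = 12.53
d((-14, -11), (1, -15)) = 15.5242
d((-13, 3), (-18, -16)) = 19.6469
d((-13, 3), (11, 8)) = 24.5153
d((-13, 3), (-20, 0)) = 7.6158
d((-13, 3), (1, -15)) = 22.8035
d((-18, -16), (11, 8)) = 37.6431
d((-18, -16), (-20, 0)) = 16.1245
d((-18, -16), (1, -15)) = 19.0263
d((11, 8), (-20, 0)) = 32.0156
d((11, 8), (1, -15)) = 25.0799
d((-20, 0), (1, -15)) = 25.807

Closest pair: (-14, -11) and (-18, -16) with distance 6.4031

The closest pair is (-14, -11) and (-18, -16) with Euclidean distance 6.4031. For 7 points, brute-force pairwise comparison is shown above. For large n, the divide-and-conquer algorithm (sort by x, recurse on halves, check the dividing strip) achieves O(n log n).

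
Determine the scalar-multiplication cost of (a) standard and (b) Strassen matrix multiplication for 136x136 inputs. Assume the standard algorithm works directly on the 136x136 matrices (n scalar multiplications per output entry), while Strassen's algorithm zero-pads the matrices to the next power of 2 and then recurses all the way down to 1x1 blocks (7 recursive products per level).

Matrix multiplication for 136x136 matrices:

Strassen's algorithm requires power-of-2 dimensions. Pad 136x136 to 256x256 (next power of 2).

Standard algorithm: 136^3 = 2515456 multiplications
Strassen's algorithm: 7^(log2(256)) = 7^8 = 5764801 multiplications
Difference: 2515456 - 5764801 = -3249345 (Strassen uses MORE here due to padding overhead — for small or just-over-power-of-2 n, padding can outweigh the per-level savings)

Standard: 2515456 multiplications (136^3). Strassen: 5764801 multiplications (7^8, after padding to 256x256). Strassen reduces 8 recursive multiplications to 7 at each level.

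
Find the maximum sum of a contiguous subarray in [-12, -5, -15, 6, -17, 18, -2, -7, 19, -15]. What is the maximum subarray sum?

Using Kadane's algorithm on [-12, -5, -15, 6, -17, 18, -2, -7, 19, -15]:

Scanning through the array:
Position 1 (value -5): max_ending_here = -5, max_so_far = -5
Position 2 (value -15): max_ending_here = -15, max_so_far = -5
Position 3 (value 6): max_ending_here = 6, max_so_far = 6
Position 4 (value -17): max_ending_here = -11, max_so_far = 6
Position 5 (value 18): max_ending_here = 18, max_so_far = 18
Position 6 (value -2): max_ending_here = 16, max_so_far = 18
Position 7 (value -7): max_ending_here = 9, max_so_far = 18
Position 8 (value 19): max_ending_here = 28, max_so_far = 28
Position 9 (value -15): max_ending_here = 13, max_so_far = 28

Maximum subarray: [18, -2, -7, 19]
Maximum sum: 28

The maximum subarray is [18, -2, -7, 19] with sum 28. This subarray runs from index 5 to index 8.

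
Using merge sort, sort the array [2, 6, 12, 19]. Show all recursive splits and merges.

Merge sort trace:

Split: [2, 6, 12, 19] -> [2, 6] and [12, 19]
  Split: [2, 6] -> [2] and [6]
  Merge: [2] + [6] -> [2, 6]
  Split: [12, 19] -> [12] and [19]
  Merge: [12] + [19] -> [12, 19]
Merge: [2, 6] + [12, 19] -> [2, 6, 12, 19]

Final sorted array: [2, 6, 12, 19]

The merge sort proceeds by recursively splitting the array and merging sorted halves.
After all merges, the sorted array is [2, 6, 12, 19].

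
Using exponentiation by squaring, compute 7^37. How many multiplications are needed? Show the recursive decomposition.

Computing 7^37 by squaring (build up from 7^1; each line after the first costs one multiplication):

7^1 = 7
7^2 = (7^1)^2 = 7^2 = 49
7^4 = (7^2)^2 = 49^2 = 2401
7^8 = (7^4)^2 = 2401^2 = 5764801
7^9 = 7 * 7^8 = 7 * 5764801 = 40353607
7^18 = (7^9)^2 = 40353607^2 = 1628413597910449
7^36 = (7^18)^2 = 1628413597910449^2 = 2651730845859653471779023381601
7^37 = 7 * 7^36 = 7 * 2651730845859653471779023381601 = 18562115921017574302453163671207

Result: 18562115921017574302453163671207
Multiplications needed: 7 (7 lines after 7^1)

7^37 = 18562115921017574302453163671207. Using exponentiation by squaring, this requires 7 multiplications. The key idea: if the exponent is even, square the half-power; if odd, multiply by the base once.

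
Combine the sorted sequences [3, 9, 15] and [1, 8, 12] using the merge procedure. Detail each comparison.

Merging process:

Compare 3 vs 1: take 1 from right. Merged: [1]
Compare 3 vs 8: take 3 from left. Merged: [1, 3]
Compare 9 vs 8: take 8 from right. Merged: [1, 3, 8]
Compare 9 vs 12: take 9 from left. Merged: [1, 3, 8, 9]
Compare 15 vs 12: take 12 from right. Merged: [1, 3, 8, 9, 12]
Append remaining from left: [15]. Merged: [1, 3, 8, 9, 12, 15]

Final merged array: [1, 3, 8, 9, 12, 15]
Total comparisons: 5

The merged array is [1, 3, 8, 9, 12, 15], requiring 5 comparisons. The merge step runs in O(n) time where n is the total number of elements.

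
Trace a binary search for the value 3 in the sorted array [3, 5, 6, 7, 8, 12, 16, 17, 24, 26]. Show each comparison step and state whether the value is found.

Binary search for 3 in [3, 5, 6, 7, 8, 12, 16, 17, 24, 26]:

lo=0, hi=9, mid=4, arr[mid]=8 -> 8 > 3, search left half
lo=0, hi=3, mid=1, arr[mid]=5 -> 5 > 3, search left half
lo=0, hi=0, mid=0, arr[mid]=3 -> Found target at index 0!

Binary search finds 3 at index 0 after 3 comparisons. The search repeatedly halves the search space by comparing with the middle element.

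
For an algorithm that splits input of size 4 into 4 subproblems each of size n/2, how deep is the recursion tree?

For divide and conquer with division factor 2:

Problem sizes at each level:
Level 0: 4
Level 1: 2
Level 2: 1

The root is level 0 and the size-1 base case is level 2 (the tree spans levels 0 through 2, i.e. 3 levels counting the root), so the depth is the number of divisions: log_2(4) = 2

The recursion tree depth is log_2(4) = 2. At each level, the problem size is divided by 2, so it takes 2 divisions to reduce to a base case of size 1. The algorithm makes 4 recursive calls at each level.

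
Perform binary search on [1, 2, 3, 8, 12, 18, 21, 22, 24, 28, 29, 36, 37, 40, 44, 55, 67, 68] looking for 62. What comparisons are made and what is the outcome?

Binary search for 62 in [1, 2, 3, 8, 12, 18, 21, 22, 24, 28, 29, 36, 37, 40, 44, 55, 67, 68]:

lo=0, hi=17, mid=8, arr[mid]=24 -> 24 < 62, search right half
lo=9, hi=17, mid=13, arr[mid]=40 -> 40 < 62, search right half
lo=14, hi=17, mid=15, arr[mid]=55 -> 55 < 62, search right half
lo=16, hi=17, mid=16, arr[mid]=67 -> 67 > 62, search left half
lo=16 > hi=15, target 62 not found

Binary search determines that 62 is not in the array after 4 comparisons. The search space was exhausted without finding the target.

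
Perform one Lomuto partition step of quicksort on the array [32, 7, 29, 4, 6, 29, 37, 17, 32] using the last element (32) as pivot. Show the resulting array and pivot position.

Lomuto partition with pivot = 32:

Initial array: [32, 7, 29, 4, 6, 29, 37, 17, 32]

arr[0]=32 <= 32: swap with position 0, array becomes [32, 7, 29, 4, 6, 29, 37, 17, 32]
arr[1]=7 <= 32: swap with position 1, array becomes [32, 7, 29, 4, 6, 29, 37, 17, 32]
arr[2]=29 <= 32: swap with position 2, array becomes [32, 7, 29, 4, 6, 29, 37, 17, 32]
arr[3]=4 <= 32: swap with position 3, array becomes [32, 7, 29, 4, 6, 29, 37, 17, 32]
arr[4]=6 <= 32: swap with position 4, array becomes [32, 7, 29, 4, 6, 29, 37, 17, 32]
arr[5]=29 <= 32: swap with position 5, array becomes [32, 7, 29, 4, 6, 29, 37, 17, 32]
arr[6]=37 > 32: no swap
arr[7]=17 <= 32: swap with position 6, array becomes [32, 7, 29, 4, 6, 29, 17, 37, 32]

Place pivot at position 7: [32, 7, 29, 4, 6, 29, 17, 32, 37]
Pivot position: 7

After partitioning with pivot 32, the array becomes [32, 7, 29, 4, 6, 29, 17, 32, 37]. The pivot is placed at index 7. All elements to the left of the pivot are <= 32, and all elements to the right are > 32.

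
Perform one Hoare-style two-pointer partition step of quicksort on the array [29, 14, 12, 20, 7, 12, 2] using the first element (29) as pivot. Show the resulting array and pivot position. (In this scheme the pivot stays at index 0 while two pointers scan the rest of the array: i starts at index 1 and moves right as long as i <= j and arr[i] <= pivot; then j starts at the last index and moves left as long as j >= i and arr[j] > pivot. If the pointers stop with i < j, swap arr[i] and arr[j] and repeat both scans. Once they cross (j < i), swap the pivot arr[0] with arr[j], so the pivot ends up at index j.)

Hoare-style two-pointer partition with pivot = 29:

Initial array: [29, 14, 12, 20, 7, 12, 2]

Pointers start at i = 1, j = 6.
i ends at 7, j ends at 6: the pointers have crossed (j < i), so scanning stops.

Swap pivot arr[0] with arr[6] to place pivot at position 6: [2, 14, 12, 20, 7, 12, 29]
Pivot position: 6

After partitioning with pivot 29, the array becomes [2, 14, 12, 20, 7, 12, 29]. The pivot is placed at index 6. All elements to the left of the pivot are <= 29, and all elements to the right are > 29.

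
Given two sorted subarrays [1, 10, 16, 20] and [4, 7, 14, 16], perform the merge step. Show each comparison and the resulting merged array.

Merging process:

Compare 1 vs 4: take 1 from left. Merged: [1]
Compare 10 vs 4: take 4 from right. Merged: [1, 4]
Compare 10 vs 7: take 7 from right. Merged: [1, 4, 7]
Compare 10 vs 14: take 10 from left. Merged: [1, 4, 7, 10]
Compare 16 vs 14: take 14 from right. Merged: [1, 4, 7, 10, 14]
Compare 16 vs 16: take 16 from left. Merged: [1, 4, 7, 10, 14, 16]
Compare 20 vs 16: take 16 from right. Merged: [1, 4, 7, 10, 14, 16, 16]
Append remaining from left: [20]. Merged: [1, 4, 7, 10, 14, 16, 16, 20]

Final merged array: [1, 4, 7, 10, 14, 16, 16, 20]
Total comparisons: 7

The merged array is [1, 4, 7, 10, 14, 16, 16, 20], requiring 7 comparisons. The merge step runs in O(n) time where n is the total number of elements.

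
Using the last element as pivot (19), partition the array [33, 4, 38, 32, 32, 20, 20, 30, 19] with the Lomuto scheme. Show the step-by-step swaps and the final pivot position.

Lomuto partition with pivot = 19:

Initial array: [33, 4, 38, 32, 32, 20, 20, 30, 19]

arr[0]=33 > 19: no swap
arr[1]=4 <= 19: swap with position 0, array becomes [4, 33, 38, 32, 32, 20, 20, 30, 19]
arr[2]=38 > 19: no swap
arr[3]=32 > 19: no swap
arr[4]=32 > 19: no swap
arr[5]=20 > 19: no swap
arr[6]=20 > 19: no swap
arr[7]=30 > 19: no swap

Place pivot at position 1: [4, 19, 38, 32, 32, 20, 20, 30, 33]
Pivot position: 1

After partitioning with pivot 19, the array becomes [4, 19, 38, 32, 32, 20, 20, 30, 33]. The pivot is placed at index 1. All elements to the left of the pivot are <= 19, and all elements to the right are > 19.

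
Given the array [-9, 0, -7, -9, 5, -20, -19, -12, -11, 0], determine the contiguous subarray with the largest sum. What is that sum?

Using Kadane's algorithm on [-9, 0, -7, -9, 5, -20, -19, -12, -11, 0]:

Scanning through the array:
Position 1 (value 0): max_ending_here = 0, max_so_far = 0
Position 2 (value -7): max_ending_here = -7, max_so_far = 0
Position 3 (value -9): max_ending_here = -9, max_so_far = 0
Position 4 (value 5): max_ending_here = 5, max_so_far = 5
Position 5 (value -20): max_ending_here = -15, max_so_far = 5
Position 6 (value -19): max_ending_here = -19, max_so_far = 5
Position 7 (value -12): max_ending_here = -12, max_so_far = 5
Position 8 (value -11): max_ending_here = -11, max_so_far = 5
Position 9 (value 0): max_ending_here = 0, max_so_far = 5

Maximum subarray: [5]
Maximum sum: 5

The maximum subarray is [5] with sum 5. This subarray runs from index 4 to index 4.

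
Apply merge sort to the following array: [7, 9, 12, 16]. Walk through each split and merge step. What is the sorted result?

Merge sort trace:

Split: [7, 9, 12, 16] -> [7, 9] and [12, 16]
  Split: [7, 9] -> [7] and [9]
  Merge: [7] + [9] -> [7, 9]
  Split: [12, 16] -> [12] and [16]
  Merge: [12] + [16] -> [12, 16]
Merge: [7, 9] + [12, 16] -> [7, 9, 12, 16]

Final sorted array: [7, 9, 12, 16]

The merge sort proceeds by recursively splitting the array and merging sorted halves.
After all merges, the sorted array is [7, 9, 12, 16].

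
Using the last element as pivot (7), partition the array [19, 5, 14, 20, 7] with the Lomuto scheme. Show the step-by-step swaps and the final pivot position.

Lomuto partition with pivot = 7:

Initial array: [19, 5, 14, 20, 7]

arr[0]=19 > 7: no swap
arr[1]=5 <= 7: swap with position 0, array becomes [5, 19, 14, 20, 7]
arr[2]=14 > 7: no swap
arr[3]=20 > 7: no swap

Place pivot at position 1: [5, 7, 14, 20, 19]
Pivot position: 1

After partitioning with pivot 7, the array becomes [5, 7, 14, 20, 19]. The pivot is placed at index 1. All elements to the left of the pivot are <= 7, and all elements to the right are > 7.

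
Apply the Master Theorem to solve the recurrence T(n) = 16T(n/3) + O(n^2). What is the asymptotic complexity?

Master Theorem for T(n) = 16T(n/3) + O(n^2):

a = 16, b = 3, c = 2
log_b(a) = log_3(16) = 2.5237

Case 1: c = 2 < log_3(16) = 2.5237
T(n) = O(n^(log_3 16))

For T(n) = 16T(n/3) + O(n^2): log_3(16) = 2.5237. This is Case 1 of the Master Theorem (c < log_b(a), work dominated by leaves), giving O(n^(log_3 16)).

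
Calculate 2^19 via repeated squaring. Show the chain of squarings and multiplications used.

Computing 2^19 by squaring (build up from 2^1; each line after the first costs one multiplication):

2^1 = 2
2^2 = (2^1)^2 = 2^2 = 4
2^4 = (2^2)^2 = 4^2 = 16
2^8 = (2^4)^2 = 16^2 = 256
2^9 = 2 * 2^8 = 2 * 256 = 512
2^18 = (2^9)^2 = 512^2 = 262144
2^19 = 2 * 2^18 = 2 * 262144 = 524288

Result: 524288
Multiplications needed: 6 (6 lines after 2^1)

2^19 = 524288. Using exponentiation by squaring, this requires 6 multiplications. The key idea: if the exponent is even, square the half-power; if odd, multiply by the base once.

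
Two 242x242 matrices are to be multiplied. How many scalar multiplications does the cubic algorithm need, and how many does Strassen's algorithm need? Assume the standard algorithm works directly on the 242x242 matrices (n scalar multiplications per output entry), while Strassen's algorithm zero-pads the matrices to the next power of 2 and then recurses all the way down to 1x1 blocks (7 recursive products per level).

Matrix multiplication for 242x242 matrices:

Strassen's algorithm requires power-of-2 dimensions. Pad 242x242 to 256x256 (next power of 2).

Standard algorithm: 242^3 = 14172488 multiplications
Strassen's algorithm: 7^(log2(256)) = 7^8 = 5764801 multiplications
Savings: 14172488 - 5764801 = 8407687 multiplications

Standard: 14172488 multiplications (242^3). Strassen: 5764801 multiplications (7^8, after padding to 256x256). Strassen reduces 8 recursive multiplications to 7 at each level.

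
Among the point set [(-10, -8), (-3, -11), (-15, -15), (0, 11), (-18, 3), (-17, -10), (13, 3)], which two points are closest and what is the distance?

Computing all pairwise distances among 7 points:

d((-10, -8), (-3, -11)) = 7.6158
d((-10, -8), (-15, -15)) = 8.6023
d((-10, -8), (0, 11)) = 21.4709
d((-10, -8), (-18, 3)) = 13.6015
d((-10, -8), (-17, -10)) = 7.2801
d((-10, -8), (13, 3)) = 25.4951
d((-3, -11), (-15, -15)) = 12.6491
d((-3, -11), (0, 11)) = 22.2036
d((-3, -11), (-18, 3)) = 20.5183
d((-3, -11), (-17, -10)) = 14.0357
d((-3, -11), (13, 3)) = 21.2603
d((-15, -15), (0, 11)) = 30.0167
d((-15, -15), (-18, 3)) = 18.2483
d((-15, -15), (-17, -10)) = 5.3852 <-- minimum
d((-15, -15), (13, 3)) = 33.2866
d((0, 11), (-18, 3)) = 19.6977
d((0, 11), (-17, -10)) = 27.0185
d((0, 11), (13, 3)) = 15.2643
d((-18, 3), (-17, -10)) = 13.0384
d((-18, 3), (13, 3)) = 31.0
d((-17, -10), (13, 3)) = 32.6956

Closest pair: (-15, -15) and (-17, -10) with distance 5.3852

The closest pair is (-15, -15) and (-17, -10) with Euclidean distance 5.3852. For 7 points, brute-force pairwise comparison is shown above. For large n, the divide-and-conquer algorithm (sort by x, recurse on halves, check the dividing strip) achieves O(n log n).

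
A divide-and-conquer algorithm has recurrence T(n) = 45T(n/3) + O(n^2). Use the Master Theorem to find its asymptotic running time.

Master Theorem for T(n) = 45T(n/3) + O(n^2):

a = 45, b = 3, c = 2
log_b(a) = log_3(45) = 3.4650

Case 1: c = 2 < log_3(45) = 3.4650
T(n) = O(n^(log_3 45))

For T(n) = 45T(n/3) + O(n^2): log_3(45) = 3.4650. This is Case 1 of the Master Theorem (c < log_b(a), work dominated by leaves), giving O(n^(log_3 45)).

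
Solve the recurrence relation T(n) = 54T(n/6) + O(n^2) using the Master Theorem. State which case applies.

Master Theorem for T(n) = 54T(n/6) + O(n^2):

a = 54, b = 6, c = 2
log_b(a) = log_6(54) = 2.2263

Case 1: c = 2 < log_6(54) = 2.2263
T(n) = O(n^(log_6 54))

For T(n) = 54T(n/6) + O(n^2): log_6(54) = 2.2263. This is Case 1 of the Master Theorem (c < log_b(a), work dominated by leaves), giving O(n^(log_6 54)).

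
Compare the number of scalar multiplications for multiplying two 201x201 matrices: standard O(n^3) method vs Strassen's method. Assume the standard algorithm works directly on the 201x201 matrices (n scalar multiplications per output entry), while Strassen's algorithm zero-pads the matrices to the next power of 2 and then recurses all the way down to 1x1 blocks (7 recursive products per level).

Matrix multiplication for 201x201 matrices:

Strassen's algorithm requires power-of-2 dimensions. Pad 201x201 to 256x256 (next power of 2).

Standard algorithm: 201^3 = 8120601 multiplications
Strassen's algorithm: 7^(log2(256)) = 7^8 = 5764801 multiplications
Savings: 8120601 - 5764801 = 2355800 multiplications

Standard: 8120601 multiplications (201^3). Strassen: 5764801 multiplications (7^8, after padding to 256x256). Strassen reduces 8 recursive multiplications to 7 at each level.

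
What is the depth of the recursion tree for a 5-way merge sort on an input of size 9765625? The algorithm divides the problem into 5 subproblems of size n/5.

For divide and conquer with division factor 5:

Problem sizes at each level:
Level 0: 9765625
Level 1: 1953125
Level 2: 390625
Level 3: 78125
Level 4: 15625
Level 5: 3125
Level 6: 625
Level 7: 125
Level 8: 25
Level 9: 5
Level 10: 1

The root is level 0 and the size-1 base case is level 10 (the tree spans levels 0 through 10, i.e. 11 levels counting the root), so the depth is the number of divisions: log_5(9765625) = 10

The recursion tree depth is log_5(9765625) = 10. At each level, the problem size is divided by 5, so it takes 10 divisions to reduce to a base case of size 1. The algorithm makes 5 recursive calls at each level.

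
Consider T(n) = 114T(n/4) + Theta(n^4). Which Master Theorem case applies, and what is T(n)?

Master Theorem for T(n) = 114T(n/4) + O(n^4):

a = 114, b = 4, c = 4
log_b(a) = log_4(114) = 3.4164

Case 3: c = 4 > log_4(114) = 3.4164
T(n) = O(n^4) = O(n^4)

For T(n) = 114T(n/4) + O(n^4): log_4(114) = 3.4164. This is Case 3 of the Master Theorem (c > log_b(a), work dominated by root), giving O(n^4).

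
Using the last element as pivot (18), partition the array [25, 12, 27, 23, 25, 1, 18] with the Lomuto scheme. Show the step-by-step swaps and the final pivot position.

Lomuto partition with pivot = 18:

Initial array: [25, 12, 27, 23, 25, 1, 18]

arr[0]=25 > 18: no swap
arr[1]=12 <= 18: swap with position 0, array becomes [12, 25, 27, 23, 25, 1, 18]
arr[2]=27 > 18: no swap
arr[3]=23 > 18: no swap
arr[4]=25 > 18: no swap
arr[5]=1 <= 18: swap with position 1, array becomes [12, 1, 27, 23, 25, 25, 18]

Place pivot at position 2: [12, 1, 18, 23, 25, 25, 27]
Pivot position: 2

After partitioning with pivot 18, the array becomes [12, 1, 18, 23, 25, 25, 27]. The pivot is placed at index 2. All elements to the left of the pivot are <= 18, and all elements to the right are > 18.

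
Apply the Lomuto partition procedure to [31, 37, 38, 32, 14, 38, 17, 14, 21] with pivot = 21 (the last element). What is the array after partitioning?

Lomuto partition with pivot = 21:

Initial array: [31, 37, 38, 32, 14, 38, 17, 14, 21]

arr[0]=31 > 21: no swap
arr[1]=37 > 21: no swap
arr[2]=38 > 21: no swap
arr[3]=32 > 21: no swap
arr[4]=14 <= 21: swap with position 0, array becomes [14, 37, 38, 32, 31, 38, 17, 14, 21]
arr[5]=38 > 21: no swap
arr[6]=17 <= 21: swap with position 1, array becomes [14, 17, 38, 32, 31, 38, 37, 14, 21]
arr[7]=14 <= 21: swap with position 2, array becomes [14, 17, 14, 32, 31, 38, 37, 38, 21]

Place pivot at position 3: [14, 17, 14, 21, 31, 38, 37, 38, 32]
Pivot position: 3

After partitioning with pivot 21, the array becomes [14, 17, 14, 21, 31, 38, 37, 38, 32]. The pivot is placed at index 3. All elements to the left of the pivot are <= 21, and all elements to the right are > 21.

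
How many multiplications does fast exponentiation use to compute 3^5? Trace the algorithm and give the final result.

Computing 3^5 by squaring (build up from 3^1; each line after the first costs one multiplication):

3^1 = 3
3^2 = (3^1)^2 = 3^2 = 9
3^4 = (3^2)^2 = 9^2 = 81
3^5 = 3 * 3^4 = 3 * 81 = 243

Result: 243
Multiplications needed: 3 (3 lines after 3^1)

3^5 = 243. Using exponentiation by squaring, this requires 3 multiplications. The key idea: if the exponent is even, square the half-power; if odd, multiply by the base once.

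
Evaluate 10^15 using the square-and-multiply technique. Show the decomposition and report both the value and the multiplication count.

Computing 10^15 by squaring (build up from 10^1; each line after the first costs one multiplication):

10^1 = 10
10^2 = (10^1)^2 = 10^2 = 100
10^3 = 10 * 10^2 = 10 * 100 = 1000
10^6 = (10^3)^2 = 1000^2 = 1000000
10^7 = 10 * 10^6 = 10 * 1000000 = 10000000
10^14 = (10^7)^2 = 10000000^2 = 100000000000000
10^15 = 10 * 10^14 = 10 * 100000000000000 = 1000000000000000

Result: 1000000000000000
Multiplications needed: 6 (6 lines after 10^1)

10^15 = 1000000000000000. Using exponentiation by squaring, this requires 6 multiplications. The key idea: if the exponent is even, square the half-power; if odd, multiply by the base once.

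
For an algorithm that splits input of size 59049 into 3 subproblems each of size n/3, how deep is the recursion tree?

For divide and conquer with division factor 3:

Problem sizes at each level:
Level 0: 59049
Level 1: 19683
Level 2: 6561
Level 3: 2187
Level 4: 729
Level 5: 243
Level 6: 81
Level 7: 27
Level 8: 9
Level 9: 3
Level 10: 1

The root is level 0 and the size-1 base case is level 10 (the tree spans levels 0 through 10, i.e. 11 levels counting the root), so the depth is the number of divisions: log_3(59049) = 10

The recursion tree depth is log_3(59049) = 10. At each level, the problem size is divided by 3, so it takes 10 divisions to reduce to a base case of size 1. The algorithm makes 3 recursive calls at each level.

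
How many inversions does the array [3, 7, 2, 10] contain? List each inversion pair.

Finding inversions in [3, 7, 2, 10]:

(0, 2): arr[0]=3 > arr[2]=2
(1, 2): arr[1]=7 > arr[2]=2

Total inversions: 2

The array has 2 inversion(s): (0,2), (1,2). Each pair (i,j) satisfies i < j and arr[i] > arr[j].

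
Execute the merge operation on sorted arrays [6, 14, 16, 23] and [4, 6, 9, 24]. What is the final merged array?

Merging process:

Compare 6 vs 4: take 4 from right. Merged: [4]
Compare 6 vs 6: take 6 from left. Merged: [4, 6]
Compare 14 vs 6: take 6 from right. Merged: [4, 6, 6]
Compare 14 vs 9: take 9 from right. Merged: [4, 6, 6, 9]
Compare 14 vs 24: take 14 from left. Merged: [4, 6, 6, 9, 14]
Compare 16 vs 24: take 16 from left. Merged: [4, 6, 6, 9, 14, 16]
Compare 23 vs 24: take 23 from left. Merged: [4, 6, 6, 9, 14, 16, 23]
Append remaining from right: [24]. Merged: [4, 6, 6, 9, 14, 16, 23, 24]

Final merged array: [4, 6, 6, 9, 14, 16, 23, 24]
Total comparisons: 7

The merged array is [4, 6, 6, 9, 14, 16, 23, 24], requiring 7 comparisons. The merge step runs in O(n) time where n is the total number of elements.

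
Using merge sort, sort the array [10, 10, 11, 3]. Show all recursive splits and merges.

Merge sort trace:

Split: [10, 10, 11, 3] -> [10, 10] and [11, 3]
  Split: [10, 10] -> [10] and [10]
  Merge: [10] + [10] -> [10, 10]
  Split: [11, 3] -> [11] and [3]
  Merge: [11] + [3] -> [3, 11]
Merge: [10, 10] + [3, 11] -> [3, 10, 10, 11]

Final sorted array: [3, 10, 10, 11]

The merge sort proceeds by recursively splitting the array and merging sorted halves.
After all merges, the sorted array is [3, 10, 10, 11].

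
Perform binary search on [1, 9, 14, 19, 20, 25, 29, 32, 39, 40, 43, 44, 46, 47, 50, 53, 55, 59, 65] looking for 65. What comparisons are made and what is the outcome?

Binary search for 65 in [1, 9, 14, 19, 20, 25, 29, 32, 39, 40, 43, 44, 46, 47, 50, 53, 55, 59, 65]:

lo=0, hi=18, mid=9, arr[mid]=40 -> 40 < 65, search right half
lo=10, hi=18, mid=14, arr[mid]=50 -> 50 < 65, search right half
lo=15, hi=18, mid=16, arr[mid]=55 -> 55 < 65, search right half
lo=17, hi=18, mid=17, arr[mid]=59 -> 59 < 65, search right half
lo=18, hi=18, mid=18, arr[mid]=65 -> Found target at index 18!

Binary search finds 65 at index 18 after 5 comparisons. The search repeatedly halves the search space by comparing with the middle element.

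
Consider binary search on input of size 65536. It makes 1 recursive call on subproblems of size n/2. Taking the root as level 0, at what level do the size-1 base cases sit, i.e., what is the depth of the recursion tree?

For divide and conquer with division factor 2:

Problem sizes at each level:
Level 0: 65536
Level 1: 32768
Level 2: 16384
Level 3: 8192
Level 4: 4096
Level 5: 2048
Level 6: 1024
Level 7: 512
Level 8: 256
Level 9: 128
Level 10: 64
Level 11: 32
Level 12: 16
Level 13: 8
Level 14: 4
Level 15: 2
Level 16: 1

The root is level 0 and the size-1 base case is level 16 (the tree spans levels 0 through 16, i.e. 17 levels counting the root), so the depth is the number of divisions: log_2(65536) = 16

The recursion tree depth is log_2(65536) = 16. At each level, the problem size is divided by 2, so it takes 16 divisions to reduce to a base case of size 1. The algorithm makes 1 recursive call at each level.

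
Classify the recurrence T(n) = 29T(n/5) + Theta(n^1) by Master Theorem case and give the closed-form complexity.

Master Theorem for T(n) = 29T(n/5) + O(n^1):

a = 29, b = 5, c = 1
log_b(a) = log_5(29) = 2.0922

Case 1: c = 1 < log_5(29) = 2.0922
T(n) = O(n^(log_5 29))

For T(n) = 29T(n/5) + O(n^1): log_5(29) = 2.0922. This is Case 1 of the Master Theorem (c < log_b(a), work dominated by leaves), giving O(n^(log_5 29)).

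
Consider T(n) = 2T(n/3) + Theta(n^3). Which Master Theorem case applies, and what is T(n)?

Master Theorem for T(n) = 2T(n/3) + O(n^3):

a = 2, b = 3, c = 3
log_b(a) = log_3(2) = 0.6309

Case 3: c = 3 > log_3(2) = 0.6309
T(n) = O(n^3) = O(n^3)

For T(n) = 2T(n/3) + O(n^3): log_3(2) = 0.6309. This is Case 3 of the Master Theorem (c > log_b(a), work dominated by root), giving O(n^3).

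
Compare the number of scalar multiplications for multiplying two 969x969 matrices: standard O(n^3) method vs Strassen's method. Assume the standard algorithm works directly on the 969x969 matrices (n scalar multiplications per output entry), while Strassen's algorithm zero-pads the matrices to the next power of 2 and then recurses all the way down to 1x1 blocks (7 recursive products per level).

Matrix multiplication for 969x969 matrices:

Strassen's algorithm requires power-of-2 dimensions. Pad 969x969 to 1024x1024 (next power of 2).

Standard algorithm: 969^3 = 909853209 multiplications
Strassen's algorithm: 7^(log2(1024)) = 7^10 = 282475249 multiplications
Savings: 909853209 - 282475249 = 627377960 multiplications

Standard: 909853209 multiplications (969^3). Strassen: 282475249 multiplications (7^10, after padding to 1024x1024). Strassen reduces 8 recursive multiplications to 7 at each level.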